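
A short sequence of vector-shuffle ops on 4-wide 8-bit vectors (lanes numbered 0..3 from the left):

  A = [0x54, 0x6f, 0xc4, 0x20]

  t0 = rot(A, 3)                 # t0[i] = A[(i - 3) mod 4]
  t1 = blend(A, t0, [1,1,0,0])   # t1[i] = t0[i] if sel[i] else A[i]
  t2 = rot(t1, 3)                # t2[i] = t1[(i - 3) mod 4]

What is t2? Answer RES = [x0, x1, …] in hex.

RES = [ 0xc4  0xc4  0x20  0x6f ]

t0 = [0x6f, 0xc4, 0x20, 0x54]
t1 = [0x6f, 0xc4, 0xc4, 0x20]
t2 = [0xc4, 0xc4, 0x20, 0x6f]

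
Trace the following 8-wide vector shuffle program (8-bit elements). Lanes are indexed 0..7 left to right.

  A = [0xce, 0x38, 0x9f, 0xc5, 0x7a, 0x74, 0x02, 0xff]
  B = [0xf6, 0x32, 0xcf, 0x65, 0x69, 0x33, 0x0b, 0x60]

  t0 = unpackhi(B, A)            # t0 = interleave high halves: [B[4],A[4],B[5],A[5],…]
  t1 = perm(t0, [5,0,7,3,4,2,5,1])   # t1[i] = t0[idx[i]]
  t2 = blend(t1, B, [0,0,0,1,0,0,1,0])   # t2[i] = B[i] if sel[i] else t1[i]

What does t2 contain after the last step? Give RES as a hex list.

  t0: 69 7a 33 74 0b 02 60 ff
  t1: 02 69 ff 74 0b 33 02 7a
  t2: 02 69 ff 65 0b 33 0b 7a

RES = [ 0x02  0x69  0xff  0x65  0x0b  0x33  0x0b  0x7a ]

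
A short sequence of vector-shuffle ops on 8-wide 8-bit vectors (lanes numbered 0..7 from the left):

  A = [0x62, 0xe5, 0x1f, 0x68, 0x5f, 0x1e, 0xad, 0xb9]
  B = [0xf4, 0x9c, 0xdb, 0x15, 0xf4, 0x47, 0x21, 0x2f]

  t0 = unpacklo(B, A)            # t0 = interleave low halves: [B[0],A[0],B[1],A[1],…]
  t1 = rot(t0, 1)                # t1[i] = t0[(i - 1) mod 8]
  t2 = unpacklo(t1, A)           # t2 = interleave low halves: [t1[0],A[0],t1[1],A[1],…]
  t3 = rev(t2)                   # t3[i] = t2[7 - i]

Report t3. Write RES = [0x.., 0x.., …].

  t0: f4 62 9c e5 db 1f 15 68
  t1: 68 f4 62 9c e5 db 1f 15
  t2: 68 62 f4 e5 62 1f 9c 68
  t3: 68 9c 1f 62 e5 f4 62 68

RES = [ 0x68  0x9c  0x1f  0x62  0xe5  0xf4  0x62  0x68 ]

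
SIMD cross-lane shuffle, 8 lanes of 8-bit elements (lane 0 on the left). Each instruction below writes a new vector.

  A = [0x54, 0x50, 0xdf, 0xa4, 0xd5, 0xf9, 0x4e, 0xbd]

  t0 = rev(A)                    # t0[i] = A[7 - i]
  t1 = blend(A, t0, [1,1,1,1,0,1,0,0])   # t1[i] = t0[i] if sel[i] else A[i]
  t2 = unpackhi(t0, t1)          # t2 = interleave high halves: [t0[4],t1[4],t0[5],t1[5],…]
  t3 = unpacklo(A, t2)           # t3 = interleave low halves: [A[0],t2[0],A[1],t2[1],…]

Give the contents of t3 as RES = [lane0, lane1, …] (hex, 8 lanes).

RES = [0x54, 0xa4, 0x50, 0xd5, 0xdf, 0xdf, 0xa4, 0xdf]

→ t0 |bd|4e|f9|d5|a4|df|50|54|
→ t1 |bd|4e|f9|d5|d5|df|4e|bd|
→ t2 |a4|d5|df|df|50|4e|54|bd|
→ t3 |54|a4|50|d5|df|df|a4|df|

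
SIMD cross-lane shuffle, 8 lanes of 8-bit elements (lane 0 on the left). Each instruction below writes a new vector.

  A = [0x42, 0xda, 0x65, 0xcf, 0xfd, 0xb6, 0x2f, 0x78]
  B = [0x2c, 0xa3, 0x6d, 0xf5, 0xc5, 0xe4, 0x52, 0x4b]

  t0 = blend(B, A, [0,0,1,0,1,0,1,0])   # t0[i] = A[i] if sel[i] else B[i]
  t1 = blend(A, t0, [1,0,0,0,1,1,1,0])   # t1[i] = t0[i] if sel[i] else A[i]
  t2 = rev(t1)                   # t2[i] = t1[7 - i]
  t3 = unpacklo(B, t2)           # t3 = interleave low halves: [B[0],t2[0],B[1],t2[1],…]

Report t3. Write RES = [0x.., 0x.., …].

RES = [0x2c, 0x78, 0xa3, 0x2f, 0x6d, 0xe4, 0xf5, 0xfd]

t0 = [0x2c, 0xa3, 0x65, 0xf5, 0xfd, 0xe4, 0x2f, 0x4b]
t1 = [0x2c, 0xda, 0x65, 0xcf, 0xfd, 0xe4, 0x2f, 0x78]
t2 = [0x78, 0x2f, 0xe4, 0xfd, 0xcf, 0x65, 0xda, 0x2c]
t3 = [0x2c, 0x78, 0xa3, 0x2f, 0x6d, 0xe4, 0xf5, 0xfd]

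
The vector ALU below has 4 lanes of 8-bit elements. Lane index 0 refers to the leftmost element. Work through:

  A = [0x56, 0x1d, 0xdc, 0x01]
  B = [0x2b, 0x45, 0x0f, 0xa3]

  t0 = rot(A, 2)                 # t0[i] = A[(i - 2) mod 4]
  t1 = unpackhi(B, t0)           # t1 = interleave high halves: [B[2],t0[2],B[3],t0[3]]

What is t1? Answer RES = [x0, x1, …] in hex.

→ t0 |dc|01|56|1d|
→ t1 |0f|56|a3|1d|

RES = [ 0x0f  0x56  0xa3  0x1d ]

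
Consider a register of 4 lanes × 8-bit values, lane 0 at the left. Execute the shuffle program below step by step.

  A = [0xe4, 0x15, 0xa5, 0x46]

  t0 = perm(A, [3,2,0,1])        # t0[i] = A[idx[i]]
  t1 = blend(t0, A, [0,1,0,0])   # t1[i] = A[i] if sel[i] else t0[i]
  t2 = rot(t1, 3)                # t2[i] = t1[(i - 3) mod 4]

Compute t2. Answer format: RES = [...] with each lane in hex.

  t0: 46 a5 e4 15
  t1: 46 15 e4 15
  t2: 15 e4 15 46

RES = [0x15, 0xe4, 0x15, 0x46]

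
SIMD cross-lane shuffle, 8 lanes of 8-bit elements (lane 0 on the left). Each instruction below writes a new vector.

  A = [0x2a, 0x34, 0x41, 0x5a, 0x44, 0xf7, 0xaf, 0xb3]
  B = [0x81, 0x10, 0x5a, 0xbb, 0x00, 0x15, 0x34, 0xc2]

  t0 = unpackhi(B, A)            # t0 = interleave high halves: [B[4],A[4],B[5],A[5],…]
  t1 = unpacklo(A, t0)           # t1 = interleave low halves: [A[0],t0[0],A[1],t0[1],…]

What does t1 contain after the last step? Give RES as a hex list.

t0 = [0x00, 0x44, 0x15, 0xf7, 0x34, 0xaf, 0xc2, 0xb3]
t1 = [0x2a, 0x00, 0x34, 0x44, 0x41, 0x15, 0x5a, 0xf7]

RES = [ 0x2a  0x00  0x34  0x44  0x41  0x15  0x5a  0xf7 ]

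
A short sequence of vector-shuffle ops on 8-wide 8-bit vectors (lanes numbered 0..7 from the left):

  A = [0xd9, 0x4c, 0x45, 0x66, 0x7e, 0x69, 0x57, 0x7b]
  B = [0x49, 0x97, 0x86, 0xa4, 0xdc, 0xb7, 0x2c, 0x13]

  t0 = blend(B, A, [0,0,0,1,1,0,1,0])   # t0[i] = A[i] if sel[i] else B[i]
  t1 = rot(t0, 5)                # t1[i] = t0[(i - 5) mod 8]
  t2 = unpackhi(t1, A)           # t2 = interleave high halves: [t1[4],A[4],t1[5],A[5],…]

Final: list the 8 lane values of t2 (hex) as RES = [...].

t0 = [0x49, 0x97, 0x86, 0x66, 0x7e, 0xb7, 0x57, 0x13]
t1 = [0x66, 0x7e, 0xb7, 0x57, 0x13, 0x49, 0x97, 0x86]
t2 = [0x13, 0x7e, 0x49, 0x69, 0x97, 0x57, 0x86, 0x7b]

RES = [0x13, 0x7e, 0x49, 0x69, 0x97, 0x57, 0x86, 0x7b]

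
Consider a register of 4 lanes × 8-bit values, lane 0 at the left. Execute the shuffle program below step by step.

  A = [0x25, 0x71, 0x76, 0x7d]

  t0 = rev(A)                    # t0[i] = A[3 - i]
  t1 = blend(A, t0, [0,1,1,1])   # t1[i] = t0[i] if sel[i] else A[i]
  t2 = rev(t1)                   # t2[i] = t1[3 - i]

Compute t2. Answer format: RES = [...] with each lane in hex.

t0 = [0x7d, 0x76, 0x71, 0x25]
t1 = [0x25, 0x76, 0x71, 0x25]
t2 = [0x25, 0x71, 0x76, 0x25]

RES = [0x25, 0x71, 0x76, 0x25]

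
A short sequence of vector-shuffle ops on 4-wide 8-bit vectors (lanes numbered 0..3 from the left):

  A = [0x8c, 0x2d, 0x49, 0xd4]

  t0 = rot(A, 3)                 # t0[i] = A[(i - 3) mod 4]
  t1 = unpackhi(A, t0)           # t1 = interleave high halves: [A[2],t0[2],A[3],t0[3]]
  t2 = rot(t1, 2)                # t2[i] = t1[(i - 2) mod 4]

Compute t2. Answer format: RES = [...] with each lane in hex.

RES = [0xd4, 0x8c, 0x49, 0xd4]

t0 = [0x2d, 0x49, 0xd4, 0x8c]
t1 = [0x49, 0xd4, 0xd4, 0x8c]
t2 = [0xd4, 0x8c, 0x49, 0xd4]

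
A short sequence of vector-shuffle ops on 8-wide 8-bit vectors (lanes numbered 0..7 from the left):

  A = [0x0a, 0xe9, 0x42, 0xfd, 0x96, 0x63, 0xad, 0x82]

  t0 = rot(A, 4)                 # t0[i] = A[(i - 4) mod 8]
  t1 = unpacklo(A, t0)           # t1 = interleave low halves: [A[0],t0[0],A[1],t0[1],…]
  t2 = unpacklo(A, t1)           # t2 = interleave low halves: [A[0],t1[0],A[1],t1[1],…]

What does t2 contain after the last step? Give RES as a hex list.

  t0: 96 63 ad 82 0a e9 42 fd
  t1: 0a 96 e9 63 42 ad fd 82
  t2: 0a 0a e9 96 42 e9 fd 63

RES = [ 0x0a  0x0a  0xe9  0x96  0x42  0xe9  0xfd  0x63 ]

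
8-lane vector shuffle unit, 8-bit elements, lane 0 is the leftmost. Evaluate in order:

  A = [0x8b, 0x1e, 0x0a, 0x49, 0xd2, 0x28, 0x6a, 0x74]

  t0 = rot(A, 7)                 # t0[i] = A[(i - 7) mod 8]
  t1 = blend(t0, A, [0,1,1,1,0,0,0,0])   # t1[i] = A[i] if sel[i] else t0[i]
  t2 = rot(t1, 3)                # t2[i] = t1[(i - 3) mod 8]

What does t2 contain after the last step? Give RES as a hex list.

t0 = [0x1e, 0x0a, 0x49, 0xd2, 0x28, 0x6a, 0x74, 0x8b]
t1 = [0x1e, 0x1e, 0x0a, 0x49, 0x28, 0x6a, 0x74, 0x8b]
t2 = [0x6a, 0x74, 0x8b, 0x1e, 0x1e, 0x0a, 0x49, 0x28]

RES = [0x6a, 0x74, 0x8b, 0x1e, 0x1e, 0x0a, 0x49, 0x28]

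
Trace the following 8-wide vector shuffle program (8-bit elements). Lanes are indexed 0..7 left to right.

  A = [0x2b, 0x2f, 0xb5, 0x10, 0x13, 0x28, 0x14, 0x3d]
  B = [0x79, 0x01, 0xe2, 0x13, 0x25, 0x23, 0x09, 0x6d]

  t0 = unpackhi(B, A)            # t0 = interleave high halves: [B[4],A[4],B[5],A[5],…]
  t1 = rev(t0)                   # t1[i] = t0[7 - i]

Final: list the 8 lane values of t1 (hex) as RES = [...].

→ t0 |25|13|23|28|09|14|6d|3d|
→ t1 |3d|6d|14|09|28|23|13|25|

RES = [0x3d, 0x6d, 0x14, 0x09, 0x28, 0x23, 0x13, 0x25]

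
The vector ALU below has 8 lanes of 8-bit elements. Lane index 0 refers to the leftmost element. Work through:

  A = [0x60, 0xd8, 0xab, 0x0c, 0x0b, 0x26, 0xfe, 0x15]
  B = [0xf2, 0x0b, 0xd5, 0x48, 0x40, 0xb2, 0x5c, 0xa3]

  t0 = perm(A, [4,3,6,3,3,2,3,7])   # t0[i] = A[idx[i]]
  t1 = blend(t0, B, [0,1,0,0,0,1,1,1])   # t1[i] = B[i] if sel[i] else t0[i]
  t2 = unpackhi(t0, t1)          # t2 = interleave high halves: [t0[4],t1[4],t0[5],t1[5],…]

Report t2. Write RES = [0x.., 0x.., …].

RES = [0x0c, 0x0c, 0xab, 0xb2, 0x0c, 0x5c, 0x15, 0xa3]

t0 = [0x0b, 0x0c, 0xfe, 0x0c, 0x0c, 0xab, 0x0c, 0x15]
t1 = [0x0b, 0x0b, 0xfe, 0x0c, 0x0c, 0xb2, 0x5c, 0xa3]
t2 = [0x0c, 0x0c, 0xab, 0xb2, 0x0c, 0x5c, 0x15, 0xa3]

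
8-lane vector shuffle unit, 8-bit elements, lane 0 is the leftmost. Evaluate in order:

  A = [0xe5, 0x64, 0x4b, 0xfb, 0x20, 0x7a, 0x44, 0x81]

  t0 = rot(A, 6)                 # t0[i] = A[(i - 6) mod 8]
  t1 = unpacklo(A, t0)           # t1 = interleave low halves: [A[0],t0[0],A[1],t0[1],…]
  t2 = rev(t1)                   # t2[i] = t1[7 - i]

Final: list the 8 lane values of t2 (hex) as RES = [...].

→ t0 |4b|fb|20|7a|44|81|e5|64|
→ t1 |e5|4b|64|fb|4b|20|fb|7a|
→ t2 |7a|fb|20|4b|fb|64|4b|e5|

RES = [ 0x7a  0xfb  0x20  0x4b  0xfb  0x64  0x4b  0xe5 ]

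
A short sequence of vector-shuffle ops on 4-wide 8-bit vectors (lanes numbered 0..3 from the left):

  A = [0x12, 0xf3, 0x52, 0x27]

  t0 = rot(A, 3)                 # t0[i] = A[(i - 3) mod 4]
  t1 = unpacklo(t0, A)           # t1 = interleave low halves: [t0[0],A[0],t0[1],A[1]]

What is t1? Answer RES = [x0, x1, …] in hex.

  t0: f3 52 27 12
  t1: f3 12 52 f3

RES = [0xf3, 0x12, 0x52, 0xf3]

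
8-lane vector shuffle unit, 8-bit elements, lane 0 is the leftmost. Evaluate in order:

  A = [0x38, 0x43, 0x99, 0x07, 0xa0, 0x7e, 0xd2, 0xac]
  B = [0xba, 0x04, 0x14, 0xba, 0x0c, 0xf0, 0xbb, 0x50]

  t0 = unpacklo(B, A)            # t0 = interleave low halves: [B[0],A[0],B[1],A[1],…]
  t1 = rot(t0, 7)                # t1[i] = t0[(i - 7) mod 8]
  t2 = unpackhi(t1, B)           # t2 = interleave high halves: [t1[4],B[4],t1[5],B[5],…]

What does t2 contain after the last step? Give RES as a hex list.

  t0: ba 38 04 43 14 99 ba 07
  t1: 38 04 43 14 99 ba 07 ba
  t2: 99 0c ba f0 07 bb ba 50

RES = [0x99, 0x0c, 0xba, 0xf0, 0x07, 0xbb, 0xba, 0x50]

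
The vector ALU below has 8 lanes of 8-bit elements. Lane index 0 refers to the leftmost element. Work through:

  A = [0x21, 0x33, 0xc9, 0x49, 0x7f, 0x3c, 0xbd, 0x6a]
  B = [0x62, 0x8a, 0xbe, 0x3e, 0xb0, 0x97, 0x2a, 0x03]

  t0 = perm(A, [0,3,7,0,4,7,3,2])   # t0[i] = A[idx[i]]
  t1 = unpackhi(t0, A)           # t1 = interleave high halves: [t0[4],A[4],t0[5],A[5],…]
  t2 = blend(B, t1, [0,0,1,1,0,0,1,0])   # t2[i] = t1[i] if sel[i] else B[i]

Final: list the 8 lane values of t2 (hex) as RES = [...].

RES = [ 0x62  0x8a  0x6a  0x3c  0xb0  0x97  0xc9  0x03 ]

→ t0 |21|49|6a|21|7f|6a|49|c9|
→ t1 |7f|7f|6a|3c|49|bd|c9|6a|
→ t2 |62|8a|6a|3c|b0|97|c9|03|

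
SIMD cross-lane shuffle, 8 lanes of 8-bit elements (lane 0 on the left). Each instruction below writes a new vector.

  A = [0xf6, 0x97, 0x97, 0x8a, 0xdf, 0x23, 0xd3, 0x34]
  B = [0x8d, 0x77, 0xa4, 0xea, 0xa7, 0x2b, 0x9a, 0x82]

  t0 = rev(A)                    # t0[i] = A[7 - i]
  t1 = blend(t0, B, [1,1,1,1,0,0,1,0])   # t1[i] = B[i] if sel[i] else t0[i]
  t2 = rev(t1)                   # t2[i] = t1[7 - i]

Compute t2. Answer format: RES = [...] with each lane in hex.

→ t0 |34|d3|23|df|8a|97|97|f6|
→ t1 |8d|77|a4|ea|8a|97|9a|f6|
→ t2 |f6|9a|97|8a|ea|a4|77|8d|

RES = [ 0xf6  0x9a  0x97  0x8a  0xea  0xa4  0x77  0x8d ]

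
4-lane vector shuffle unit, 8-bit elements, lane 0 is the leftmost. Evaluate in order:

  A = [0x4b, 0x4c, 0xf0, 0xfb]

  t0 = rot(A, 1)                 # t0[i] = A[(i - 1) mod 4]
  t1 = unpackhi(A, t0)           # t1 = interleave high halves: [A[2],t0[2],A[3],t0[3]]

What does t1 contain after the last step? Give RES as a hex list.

RES = [ 0xf0  0x4c  0xfb  0xf0 ]

t0 = [0xfb, 0x4b, 0x4c, 0xf0]
t1 = [0xf0, 0x4c, 0xfb, 0xf0]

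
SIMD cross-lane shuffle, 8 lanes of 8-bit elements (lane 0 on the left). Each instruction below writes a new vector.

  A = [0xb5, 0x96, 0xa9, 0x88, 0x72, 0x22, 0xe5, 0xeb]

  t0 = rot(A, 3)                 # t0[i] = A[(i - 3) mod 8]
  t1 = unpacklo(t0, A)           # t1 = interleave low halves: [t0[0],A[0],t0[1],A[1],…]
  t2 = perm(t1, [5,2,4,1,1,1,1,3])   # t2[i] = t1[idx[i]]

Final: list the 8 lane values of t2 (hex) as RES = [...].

RES = [0xa9, 0xe5, 0xeb, 0xb5, 0xb5, 0xb5, 0xb5, 0x96]

t0 = [0x22, 0xe5, 0xeb, 0xb5, 0x96, 0xa9, 0x88, 0x72]
t1 = [0x22, 0xb5, 0xe5, 0x96, 0xeb, 0xa9, 0xb5, 0x88]
t2 = [0xa9, 0xe5, 0xeb, 0xb5, 0xb5, 0xb5, 0xb5, 0x96]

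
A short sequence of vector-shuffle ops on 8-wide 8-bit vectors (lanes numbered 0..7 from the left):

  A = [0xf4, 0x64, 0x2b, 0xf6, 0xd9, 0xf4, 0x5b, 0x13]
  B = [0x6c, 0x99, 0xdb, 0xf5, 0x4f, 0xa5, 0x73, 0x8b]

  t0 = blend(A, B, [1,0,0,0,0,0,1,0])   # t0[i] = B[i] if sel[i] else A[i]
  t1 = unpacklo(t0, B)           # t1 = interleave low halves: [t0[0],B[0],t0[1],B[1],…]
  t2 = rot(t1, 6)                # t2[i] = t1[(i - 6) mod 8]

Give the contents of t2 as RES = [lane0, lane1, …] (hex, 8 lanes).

  t0: 6c 64 2b f6 d9 f4 73 13
  t1: 6c 6c 64 99 2b db f6 f5
  t2: 64 99 2b db f6 f5 6c 6c

RES = [0x64, 0x99, 0x2b, 0xdb, 0xf6, 0xf5, 0x6c, 0x6c]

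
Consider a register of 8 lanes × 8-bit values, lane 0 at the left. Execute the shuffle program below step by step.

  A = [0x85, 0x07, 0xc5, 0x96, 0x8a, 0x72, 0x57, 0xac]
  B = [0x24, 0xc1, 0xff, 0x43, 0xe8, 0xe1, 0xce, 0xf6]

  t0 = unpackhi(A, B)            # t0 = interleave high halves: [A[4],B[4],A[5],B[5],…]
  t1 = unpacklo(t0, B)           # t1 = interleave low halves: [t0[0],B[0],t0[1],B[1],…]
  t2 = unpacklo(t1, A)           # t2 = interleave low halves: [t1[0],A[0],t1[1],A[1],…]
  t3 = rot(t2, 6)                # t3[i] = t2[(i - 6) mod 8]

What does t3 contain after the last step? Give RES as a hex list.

  t0: 8a e8 72 e1 57 ce ac f6
  t1: 8a 24 e8 c1 72 ff e1 43
  t2: 8a 85 24 07 e8 c5 c1 96
  t3: 24 07 e8 c5 c1 96 8a 85

RES = [ 0x24  0x07  0xe8  0xc5  0xc1  0x96  0x8a  0x85 ]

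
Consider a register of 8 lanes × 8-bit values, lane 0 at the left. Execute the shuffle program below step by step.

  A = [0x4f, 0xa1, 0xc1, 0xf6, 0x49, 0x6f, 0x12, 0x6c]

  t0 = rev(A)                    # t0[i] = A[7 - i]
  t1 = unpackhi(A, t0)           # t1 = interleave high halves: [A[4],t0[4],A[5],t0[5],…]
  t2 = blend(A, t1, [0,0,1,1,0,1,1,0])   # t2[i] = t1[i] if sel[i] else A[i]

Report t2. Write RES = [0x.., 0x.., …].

RES = [0x4f, 0xa1, 0x6f, 0xc1, 0x49, 0xa1, 0x6c, 0x6c]

  t0: 6c 12 6f 49 f6 c1 a1 4f
  t1: 49 f6 6f c1 12 a1 6c 4f
  t2: 4f a1 6f c1 49 a1 6c 6c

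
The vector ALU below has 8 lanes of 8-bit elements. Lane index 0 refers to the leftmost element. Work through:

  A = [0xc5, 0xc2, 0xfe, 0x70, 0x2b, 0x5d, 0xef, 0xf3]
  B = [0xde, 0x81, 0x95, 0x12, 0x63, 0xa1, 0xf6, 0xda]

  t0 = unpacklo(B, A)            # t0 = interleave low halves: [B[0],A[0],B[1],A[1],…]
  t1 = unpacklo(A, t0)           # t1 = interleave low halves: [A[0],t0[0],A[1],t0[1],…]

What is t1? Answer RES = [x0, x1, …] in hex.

t0 = [0xde, 0xc5, 0x81, 0xc2, 0x95, 0xfe, 0x12, 0x70]
t1 = [0xc5, 0xde, 0xc2, 0xc5, 0xfe, 0x81, 0x70, 0xc2]

RES = [0xc5, 0xde, 0xc2, 0xc5, 0xfe, 0x81, 0x70, 0xc2]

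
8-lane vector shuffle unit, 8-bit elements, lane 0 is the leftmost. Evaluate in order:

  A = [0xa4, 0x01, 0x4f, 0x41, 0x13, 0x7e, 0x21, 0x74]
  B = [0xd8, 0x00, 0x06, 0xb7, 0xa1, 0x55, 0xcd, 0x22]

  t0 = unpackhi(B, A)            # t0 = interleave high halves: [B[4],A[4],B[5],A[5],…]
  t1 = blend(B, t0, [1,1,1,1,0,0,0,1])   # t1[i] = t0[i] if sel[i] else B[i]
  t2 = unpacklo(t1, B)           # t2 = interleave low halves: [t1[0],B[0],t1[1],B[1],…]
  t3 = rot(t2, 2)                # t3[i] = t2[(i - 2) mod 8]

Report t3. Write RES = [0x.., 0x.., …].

t0 = [0xa1, 0x13, 0x55, 0x7e, 0xcd, 0x21, 0x22, 0x74]
t1 = [0xa1, 0x13, 0x55, 0x7e, 0xa1, 0x55, 0xcd, 0x74]
t2 = [0xa1, 0xd8, 0x13, 0x00, 0x55, 0x06, 0x7e, 0xb7]
t3 = [0x7e, 0xb7, 0xa1, 0xd8, 0x13, 0x00, 0x55, 0x06]

RES = [ 0x7e  0xb7  0xa1  0xd8  0x13  0x00  0x55  0x06 ]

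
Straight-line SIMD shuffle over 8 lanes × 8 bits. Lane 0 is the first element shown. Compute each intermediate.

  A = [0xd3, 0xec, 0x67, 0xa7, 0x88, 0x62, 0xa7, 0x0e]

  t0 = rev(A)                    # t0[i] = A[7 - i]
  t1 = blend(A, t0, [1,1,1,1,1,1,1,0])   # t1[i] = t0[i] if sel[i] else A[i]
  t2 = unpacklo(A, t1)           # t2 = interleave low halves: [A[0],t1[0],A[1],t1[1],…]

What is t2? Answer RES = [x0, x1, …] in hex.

RES = [ 0xd3  0x0e  0xec  0xa7  0x67  0x62  0xa7  0x88 ]

t0 = [0x0e, 0xa7, 0x62, 0x88, 0xa7, 0x67, 0xec, 0xd3]
t1 = [0x0e, 0xa7, 0x62, 0x88, 0xa7, 0x67, 0xec, 0x0e]
t2 = [0xd3, 0x0e, 0xec, 0xa7, 0x67, 0x62, 0xa7, 0x88]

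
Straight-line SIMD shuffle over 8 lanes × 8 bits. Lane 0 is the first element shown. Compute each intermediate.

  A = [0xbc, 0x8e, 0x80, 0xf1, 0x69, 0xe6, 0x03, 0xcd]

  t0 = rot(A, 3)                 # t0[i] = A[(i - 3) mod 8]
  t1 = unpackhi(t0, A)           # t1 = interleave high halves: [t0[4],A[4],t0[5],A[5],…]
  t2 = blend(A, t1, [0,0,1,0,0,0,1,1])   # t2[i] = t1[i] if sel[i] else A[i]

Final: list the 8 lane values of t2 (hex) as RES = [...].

t0 = [0xe6, 0x03, 0xcd, 0xbc, 0x8e, 0x80, 0xf1, 0x69]
t1 = [0x8e, 0x69, 0x80, 0xe6, 0xf1, 0x03, 0x69, 0xcd]
t2 = [0xbc, 0x8e, 0x80, 0xf1, 0x69, 0xe6, 0x69, 0xcd]

RES = [0xbc, 0x8e, 0x80, 0xf1, 0x69, 0xe6, 0x69, 0xcd]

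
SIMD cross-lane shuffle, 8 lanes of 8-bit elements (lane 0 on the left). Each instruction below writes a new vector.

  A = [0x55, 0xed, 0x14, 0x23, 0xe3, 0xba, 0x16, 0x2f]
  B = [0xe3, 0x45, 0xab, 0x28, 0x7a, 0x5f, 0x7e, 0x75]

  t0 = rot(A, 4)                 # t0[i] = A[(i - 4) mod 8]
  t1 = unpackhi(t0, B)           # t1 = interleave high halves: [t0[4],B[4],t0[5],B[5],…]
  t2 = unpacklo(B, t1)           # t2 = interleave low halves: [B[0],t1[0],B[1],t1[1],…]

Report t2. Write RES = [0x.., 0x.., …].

→ t0 |e3|ba|16|2f|55|ed|14|23|
→ t1 |55|7a|ed|5f|14|7e|23|75|
→ t2 |e3|55|45|7a|ab|ed|28|5f|

RES = [ 0xe3  0x55  0x45  0x7a  0xab  0xed  0x28  0x5f ]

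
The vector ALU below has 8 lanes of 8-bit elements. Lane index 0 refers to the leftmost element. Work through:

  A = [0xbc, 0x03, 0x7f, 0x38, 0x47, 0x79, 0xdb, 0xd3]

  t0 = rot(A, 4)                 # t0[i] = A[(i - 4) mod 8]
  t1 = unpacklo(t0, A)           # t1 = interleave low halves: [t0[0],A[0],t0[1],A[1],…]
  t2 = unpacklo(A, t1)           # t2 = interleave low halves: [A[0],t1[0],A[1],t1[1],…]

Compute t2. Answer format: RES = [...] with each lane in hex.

RES = [0xbc, 0x47, 0x03, 0xbc, 0x7f, 0x79, 0x38, 0x03]

  t0: 47 79 db d3 bc 03 7f 38
  t1: 47 bc 79 03 db 7f d3 38
  t2: bc 47 03 bc 7f 79 38 03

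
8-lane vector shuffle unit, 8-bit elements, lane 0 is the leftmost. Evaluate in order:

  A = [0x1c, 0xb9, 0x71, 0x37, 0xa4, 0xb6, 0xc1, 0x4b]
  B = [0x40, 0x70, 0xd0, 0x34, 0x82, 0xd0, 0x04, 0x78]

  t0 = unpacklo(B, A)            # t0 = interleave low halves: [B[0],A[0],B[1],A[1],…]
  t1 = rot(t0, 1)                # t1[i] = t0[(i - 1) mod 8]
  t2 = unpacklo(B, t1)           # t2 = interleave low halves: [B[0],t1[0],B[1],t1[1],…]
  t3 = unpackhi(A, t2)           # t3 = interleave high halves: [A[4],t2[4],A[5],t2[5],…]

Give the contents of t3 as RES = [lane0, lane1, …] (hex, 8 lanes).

→ t0 |40|1c|70|b9|d0|71|34|37|
→ t1 |37|40|1c|70|b9|d0|71|34|
→ t2 |40|37|70|40|d0|1c|34|70|
→ t3 |a4|d0|b6|1c|c1|34|4b|70|

RES = [ 0xa4  0xd0  0xb6  0x1c  0xc1  0x34  0x4b  0x70 ]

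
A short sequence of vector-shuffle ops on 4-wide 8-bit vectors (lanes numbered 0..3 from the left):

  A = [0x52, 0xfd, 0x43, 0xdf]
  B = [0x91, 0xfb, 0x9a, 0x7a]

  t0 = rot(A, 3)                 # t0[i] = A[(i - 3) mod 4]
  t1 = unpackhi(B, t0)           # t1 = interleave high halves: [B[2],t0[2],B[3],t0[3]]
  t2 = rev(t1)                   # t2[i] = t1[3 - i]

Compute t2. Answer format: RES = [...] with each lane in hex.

t0 = [0xfd, 0x43, 0xdf, 0x52]
t1 = [0x9a, 0xdf, 0x7a, 0x52]
t2 = [0x52, 0x7a, 0xdf, 0x9a]

RES = [ 0x52  0x7a  0xdf  0x9a ]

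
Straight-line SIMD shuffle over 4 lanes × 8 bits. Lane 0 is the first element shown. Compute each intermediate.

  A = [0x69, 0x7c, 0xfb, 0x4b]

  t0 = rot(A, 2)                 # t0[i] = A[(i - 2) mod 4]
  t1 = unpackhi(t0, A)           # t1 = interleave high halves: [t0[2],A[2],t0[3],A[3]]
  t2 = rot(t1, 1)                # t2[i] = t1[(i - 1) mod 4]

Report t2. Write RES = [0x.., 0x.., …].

t0 = [0xfb, 0x4b, 0x69, 0x7c]
t1 = [0x69, 0xfb, 0x7c, 0x4b]
t2 = [0x4b, 0x69, 0xfb, 0x7c]

RES = [ 0x4b  0x69  0xfb  0x7c ]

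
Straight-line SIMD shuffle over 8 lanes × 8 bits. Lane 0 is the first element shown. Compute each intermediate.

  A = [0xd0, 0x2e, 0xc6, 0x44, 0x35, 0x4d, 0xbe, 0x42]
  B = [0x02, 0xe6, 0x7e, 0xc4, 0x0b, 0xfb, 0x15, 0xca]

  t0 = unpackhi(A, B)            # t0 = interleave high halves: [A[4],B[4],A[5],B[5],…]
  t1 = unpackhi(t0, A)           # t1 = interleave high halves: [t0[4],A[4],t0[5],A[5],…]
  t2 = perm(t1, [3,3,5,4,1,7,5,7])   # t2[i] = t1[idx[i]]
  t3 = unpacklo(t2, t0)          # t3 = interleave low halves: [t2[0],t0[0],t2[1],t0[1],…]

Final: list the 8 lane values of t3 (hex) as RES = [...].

t0 = [0x35, 0x0b, 0x4d, 0xfb, 0xbe, 0x15, 0x42, 0xca]
t1 = [0xbe, 0x35, 0x15, 0x4d, 0x42, 0xbe, 0xca, 0x42]
t2 = [0x4d, 0x4d, 0xbe, 0x42, 0x35, 0x42, 0xbe, 0x42]
t3 = [0x4d, 0x35, 0x4d, 0x0b, 0xbe, 0x4d, 0x42, 0xfb]

RES = [ 0x4d  0x35  0x4d  0x0b  0xbe  0x4d  0x42  0xfb ]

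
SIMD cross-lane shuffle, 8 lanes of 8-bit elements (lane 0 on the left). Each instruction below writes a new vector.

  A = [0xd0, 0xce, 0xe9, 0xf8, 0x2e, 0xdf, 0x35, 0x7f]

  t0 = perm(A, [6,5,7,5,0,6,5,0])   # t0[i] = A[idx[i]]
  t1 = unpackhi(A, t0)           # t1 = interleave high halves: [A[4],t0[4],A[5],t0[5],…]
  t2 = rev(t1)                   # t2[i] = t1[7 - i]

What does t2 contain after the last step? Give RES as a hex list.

RES = [0xd0, 0x7f, 0xdf, 0x35, 0x35, 0xdf, 0xd0, 0x2e]

  t0: 35 df 7f df d0 35 df d0
  t1: 2e d0 df 35 35 df 7f d0
  t2: d0 7f df 35 35 df d0 2e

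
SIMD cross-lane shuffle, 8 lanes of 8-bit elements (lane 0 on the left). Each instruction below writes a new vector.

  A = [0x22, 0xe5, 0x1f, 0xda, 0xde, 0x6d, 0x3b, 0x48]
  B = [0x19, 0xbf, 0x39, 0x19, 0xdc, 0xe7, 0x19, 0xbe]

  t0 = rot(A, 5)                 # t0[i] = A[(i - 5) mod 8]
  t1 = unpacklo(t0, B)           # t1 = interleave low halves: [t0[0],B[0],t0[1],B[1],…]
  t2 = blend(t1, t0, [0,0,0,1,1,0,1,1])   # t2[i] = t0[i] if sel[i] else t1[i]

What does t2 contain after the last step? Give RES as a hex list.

→ t0 |da|de|6d|3b|48|22|e5|1f|
→ t1 |da|19|de|bf|6d|39|3b|19|
→ t2 |da|19|de|3b|48|39|e5|1f|

RES = [0xda, 0x19, 0xde, 0x3b, 0x48, 0x39, 0xe5, 0x1f]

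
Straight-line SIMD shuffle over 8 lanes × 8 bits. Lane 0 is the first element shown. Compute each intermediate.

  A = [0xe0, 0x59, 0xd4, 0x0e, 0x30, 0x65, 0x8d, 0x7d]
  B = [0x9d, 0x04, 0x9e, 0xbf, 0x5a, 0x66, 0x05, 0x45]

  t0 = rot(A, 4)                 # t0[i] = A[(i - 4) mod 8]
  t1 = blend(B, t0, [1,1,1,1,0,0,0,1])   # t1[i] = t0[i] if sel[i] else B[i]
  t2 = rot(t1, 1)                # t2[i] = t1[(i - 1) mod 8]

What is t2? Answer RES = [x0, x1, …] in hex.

  t0: 30 65 8d 7d e0 59 d4 0e
  t1: 30 65 8d 7d 5a 66 05 0e
  t2: 0e 30 65 8d 7d 5a 66 05

RES = [0x0e, 0x30, 0x65, 0x8d, 0x7d, 0x5a, 0x66, 0x05]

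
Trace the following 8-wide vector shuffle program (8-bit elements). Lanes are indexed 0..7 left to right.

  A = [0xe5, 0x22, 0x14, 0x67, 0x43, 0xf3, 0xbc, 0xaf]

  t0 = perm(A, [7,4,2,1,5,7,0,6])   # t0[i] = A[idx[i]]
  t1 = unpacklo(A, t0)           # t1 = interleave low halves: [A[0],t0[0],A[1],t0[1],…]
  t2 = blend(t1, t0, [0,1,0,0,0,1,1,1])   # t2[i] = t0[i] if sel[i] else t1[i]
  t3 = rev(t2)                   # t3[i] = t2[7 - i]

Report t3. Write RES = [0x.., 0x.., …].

RES = [0xbc, 0xe5, 0xaf, 0x14, 0x43, 0x22, 0x43, 0xe5]

t0 = [0xaf, 0x43, 0x14, 0x22, 0xf3, 0xaf, 0xe5, 0xbc]
t1 = [0xe5, 0xaf, 0x22, 0x43, 0x14, 0x14, 0x67, 0x22]
t2 = [0xe5, 0x43, 0x22, 0x43, 0x14, 0xaf, 0xe5, 0xbc]
t3 = [0xbc, 0xe5, 0xaf, 0x14, 0x43, 0x22, 0x43, 0xe5]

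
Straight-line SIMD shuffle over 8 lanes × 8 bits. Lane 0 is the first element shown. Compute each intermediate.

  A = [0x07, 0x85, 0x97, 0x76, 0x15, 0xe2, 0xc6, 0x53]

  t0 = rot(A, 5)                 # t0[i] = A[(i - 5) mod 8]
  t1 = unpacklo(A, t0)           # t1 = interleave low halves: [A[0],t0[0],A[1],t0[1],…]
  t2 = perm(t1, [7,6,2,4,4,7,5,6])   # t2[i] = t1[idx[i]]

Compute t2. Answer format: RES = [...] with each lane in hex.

RES = [0xc6, 0x76, 0x85, 0x97, 0x97, 0xc6, 0xe2, 0x76]

t0 = [0x76, 0x15, 0xe2, 0xc6, 0x53, 0x07, 0x85, 0x97]
t1 = [0x07, 0x76, 0x85, 0x15, 0x97, 0xe2, 0x76, 0xc6]
t2 = [0xc6, 0x76, 0x85, 0x97, 0x97, 0xc6, 0xe2, 0x76]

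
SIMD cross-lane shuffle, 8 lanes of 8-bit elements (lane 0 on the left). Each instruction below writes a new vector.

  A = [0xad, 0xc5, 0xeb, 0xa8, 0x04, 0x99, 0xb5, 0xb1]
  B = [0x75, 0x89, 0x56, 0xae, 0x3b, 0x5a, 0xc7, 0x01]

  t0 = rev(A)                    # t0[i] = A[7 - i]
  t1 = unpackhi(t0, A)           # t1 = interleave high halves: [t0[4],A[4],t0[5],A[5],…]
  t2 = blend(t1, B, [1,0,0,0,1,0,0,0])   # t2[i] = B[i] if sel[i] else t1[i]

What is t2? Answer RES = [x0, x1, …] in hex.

  t0: b1 b5 99 04 a8 eb c5 ad
  t1: a8 04 eb 99 c5 b5 ad b1
  t2: 75 04 eb 99 3b b5 ad b1

RES = [0x75, 0x04, 0xeb, 0x99, 0x3b, 0xb5, 0xad, 0xb1]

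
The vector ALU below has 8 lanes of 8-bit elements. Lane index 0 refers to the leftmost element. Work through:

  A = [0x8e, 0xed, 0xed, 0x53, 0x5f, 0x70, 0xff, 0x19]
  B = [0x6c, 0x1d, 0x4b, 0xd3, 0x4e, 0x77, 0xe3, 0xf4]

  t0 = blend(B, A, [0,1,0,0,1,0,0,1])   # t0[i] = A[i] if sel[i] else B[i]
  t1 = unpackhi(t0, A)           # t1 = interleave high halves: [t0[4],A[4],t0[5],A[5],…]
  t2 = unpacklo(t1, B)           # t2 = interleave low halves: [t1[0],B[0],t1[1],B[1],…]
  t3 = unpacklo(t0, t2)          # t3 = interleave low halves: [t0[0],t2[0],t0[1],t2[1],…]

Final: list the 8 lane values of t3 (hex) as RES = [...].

  t0: 6c ed 4b d3 5f 77 e3 19
  t1: 5f 5f 77 70 e3 ff 19 19
  t2: 5f 6c 5f 1d 77 4b 70 d3
  t3: 6c 5f ed 6c 4b 5f d3 1d

RES = [0x6c, 0x5f, 0xed, 0x6c, 0x4b, 0x5f, 0xd3, 0x1d]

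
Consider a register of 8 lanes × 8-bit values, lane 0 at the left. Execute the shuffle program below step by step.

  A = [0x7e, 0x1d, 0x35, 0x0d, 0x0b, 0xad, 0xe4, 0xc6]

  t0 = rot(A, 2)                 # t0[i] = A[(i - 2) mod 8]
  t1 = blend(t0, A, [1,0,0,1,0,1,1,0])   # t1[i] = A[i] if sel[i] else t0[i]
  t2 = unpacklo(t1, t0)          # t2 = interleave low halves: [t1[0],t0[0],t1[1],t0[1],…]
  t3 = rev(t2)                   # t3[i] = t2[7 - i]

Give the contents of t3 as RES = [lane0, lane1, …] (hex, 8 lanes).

t0 = [0xe4, 0xc6, 0x7e, 0x1d, 0x35, 0x0d, 0x0b, 0xad]
t1 = [0x7e, 0xc6, 0x7e, 0x0d, 0x35, 0xad, 0xe4, 0xad]
t2 = [0x7e, 0xe4, 0xc6, 0xc6, 0x7e, 0x7e, 0x0d, 0x1d]
t3 = [0x1d, 0x0d, 0x7e, 0x7e, 0xc6, 0xc6, 0xe4, 0x7e]

RES = [0x1d, 0x0d, 0x7e, 0x7e, 0xc6, 0xc6, 0xe4, 0x7e]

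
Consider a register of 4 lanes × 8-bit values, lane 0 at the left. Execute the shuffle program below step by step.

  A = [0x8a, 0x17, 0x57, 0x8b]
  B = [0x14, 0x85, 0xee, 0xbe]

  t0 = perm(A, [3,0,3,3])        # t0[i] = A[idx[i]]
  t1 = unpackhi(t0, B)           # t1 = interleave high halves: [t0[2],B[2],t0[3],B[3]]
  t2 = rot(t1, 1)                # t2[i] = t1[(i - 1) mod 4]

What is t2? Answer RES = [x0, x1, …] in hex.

RES = [0xbe, 0x8b, 0xee, 0x8b]

t0 = [0x8b, 0x8a, 0x8b, 0x8b]
t1 = [0x8b, 0xee, 0x8b, 0xbe]
t2 = [0xbe, 0x8b, 0xee, 0x8b]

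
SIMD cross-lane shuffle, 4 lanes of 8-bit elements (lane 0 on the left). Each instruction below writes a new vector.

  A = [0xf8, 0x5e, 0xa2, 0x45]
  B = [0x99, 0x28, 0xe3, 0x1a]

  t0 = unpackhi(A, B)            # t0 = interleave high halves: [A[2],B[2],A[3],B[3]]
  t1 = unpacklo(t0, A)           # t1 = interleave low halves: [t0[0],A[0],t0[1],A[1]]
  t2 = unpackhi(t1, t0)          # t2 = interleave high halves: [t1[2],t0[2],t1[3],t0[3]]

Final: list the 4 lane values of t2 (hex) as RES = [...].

RES = [0xe3, 0x45, 0x5e, 0x1a]

t0 = [0xa2, 0xe3, 0x45, 0x1a]
t1 = [0xa2, 0xf8, 0xe3, 0x5e]
t2 = [0xe3, 0x45, 0x5e, 0x1a]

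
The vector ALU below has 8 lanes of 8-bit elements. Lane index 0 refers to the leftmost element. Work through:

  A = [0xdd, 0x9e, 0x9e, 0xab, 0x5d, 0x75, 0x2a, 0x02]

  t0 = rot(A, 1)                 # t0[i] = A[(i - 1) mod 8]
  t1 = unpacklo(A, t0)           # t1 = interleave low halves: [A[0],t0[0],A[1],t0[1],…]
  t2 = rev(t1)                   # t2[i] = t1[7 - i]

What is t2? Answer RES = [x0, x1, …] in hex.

  t0: 02 dd 9e 9e ab 5d 75 2a
  t1: dd 02 9e dd 9e 9e ab 9e
  t2: 9e ab 9e 9e dd 9e 02 dd

RES = [0x9e, 0xab, 0x9e, 0x9e, 0xdd, 0x9e, 0x02, 0xdd]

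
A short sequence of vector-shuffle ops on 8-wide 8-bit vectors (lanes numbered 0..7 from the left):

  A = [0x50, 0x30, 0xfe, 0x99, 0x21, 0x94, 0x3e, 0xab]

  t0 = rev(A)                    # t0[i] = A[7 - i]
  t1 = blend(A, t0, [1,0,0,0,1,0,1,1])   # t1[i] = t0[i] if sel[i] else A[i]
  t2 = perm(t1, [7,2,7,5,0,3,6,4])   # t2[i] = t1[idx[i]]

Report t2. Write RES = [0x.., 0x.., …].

→ t0 |ab|3e|94|21|99|fe|30|50|
→ t1 |ab|30|fe|99|99|94|30|50|
→ t2 |50|fe|50|94|ab|99|30|99|

RES = [ 0x50  0xfe  0x50  0x94  0xab  0x99  0x30  0x99 ]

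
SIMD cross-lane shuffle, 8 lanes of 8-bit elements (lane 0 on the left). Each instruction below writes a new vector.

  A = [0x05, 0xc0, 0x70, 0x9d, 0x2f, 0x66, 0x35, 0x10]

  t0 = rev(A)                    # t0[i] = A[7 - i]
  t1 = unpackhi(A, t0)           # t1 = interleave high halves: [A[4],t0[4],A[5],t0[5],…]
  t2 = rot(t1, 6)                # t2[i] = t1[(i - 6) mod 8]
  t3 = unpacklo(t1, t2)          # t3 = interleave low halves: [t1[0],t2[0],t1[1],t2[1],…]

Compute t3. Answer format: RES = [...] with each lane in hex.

RES = [0x2f, 0x66, 0x9d, 0x70, 0x66, 0x35, 0x70, 0xc0]

→ t0 |10|35|66|2f|9d|70|c0|05|
→ t1 |2f|9d|66|70|35|c0|10|05|
→ t2 |66|70|35|c0|10|05|2f|9d|
→ t3 |2f|66|9d|70|66|35|70|c0|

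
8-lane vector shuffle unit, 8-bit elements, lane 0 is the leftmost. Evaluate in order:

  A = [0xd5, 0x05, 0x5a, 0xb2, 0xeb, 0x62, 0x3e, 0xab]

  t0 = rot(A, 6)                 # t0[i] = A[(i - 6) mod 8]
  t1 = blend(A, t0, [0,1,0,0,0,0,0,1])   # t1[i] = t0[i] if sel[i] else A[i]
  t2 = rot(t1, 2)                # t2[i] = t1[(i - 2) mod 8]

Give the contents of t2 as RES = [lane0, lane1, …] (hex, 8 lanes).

RES = [ 0x3e  0x05  0xd5  0xb2  0x5a  0xb2  0xeb  0x62 ]

→ t0 |5a|b2|eb|62|3e|ab|d5|05|
→ t1 |d5|b2|5a|b2|eb|62|3e|05|
→ t2 |3e|05|d5|b2|5a|b2|eb|62|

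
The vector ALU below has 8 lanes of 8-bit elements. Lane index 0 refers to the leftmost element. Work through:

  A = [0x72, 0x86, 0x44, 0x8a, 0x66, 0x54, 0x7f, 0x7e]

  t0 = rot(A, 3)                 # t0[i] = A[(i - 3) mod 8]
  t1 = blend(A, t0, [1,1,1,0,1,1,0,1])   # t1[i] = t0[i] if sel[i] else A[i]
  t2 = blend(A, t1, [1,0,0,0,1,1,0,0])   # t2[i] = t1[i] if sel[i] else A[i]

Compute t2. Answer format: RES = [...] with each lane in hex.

RES = [ 0x54  0x86  0x44  0x8a  0x86  0x44  0x7f  0x7e ]

→ t0 |54|7f|7e|72|86|44|8a|66|
→ t1 |54|7f|7e|8a|86|44|7f|66|
→ t2 |54|86|44|8a|86|44|7f|7e|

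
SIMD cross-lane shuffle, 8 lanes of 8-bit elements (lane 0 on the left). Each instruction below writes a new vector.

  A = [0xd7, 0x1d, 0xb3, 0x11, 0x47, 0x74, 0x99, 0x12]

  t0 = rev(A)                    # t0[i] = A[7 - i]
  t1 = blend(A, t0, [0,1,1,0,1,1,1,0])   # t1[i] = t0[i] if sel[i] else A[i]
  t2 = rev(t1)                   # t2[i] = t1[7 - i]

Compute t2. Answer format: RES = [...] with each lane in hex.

  t0: 12 99 74 47 11 b3 1d d7
  t1: d7 99 74 11 11 b3 1d 12
  t2: 12 1d b3 11 11 74 99 d7

RES = [0x12, 0x1d, 0xb3, 0x11, 0x11, 0x74, 0x99, 0xd7]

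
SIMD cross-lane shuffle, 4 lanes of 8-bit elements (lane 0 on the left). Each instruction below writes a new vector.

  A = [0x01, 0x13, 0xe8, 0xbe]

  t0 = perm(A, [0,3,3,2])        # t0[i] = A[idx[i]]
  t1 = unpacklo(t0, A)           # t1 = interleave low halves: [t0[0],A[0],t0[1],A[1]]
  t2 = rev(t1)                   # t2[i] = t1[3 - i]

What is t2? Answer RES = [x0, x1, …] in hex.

RES = [ 0x13  0xbe  0x01  0x01 ]

→ t0 |01|be|be|e8|
→ t1 |01|01|be|13|
→ t2 |13|be|01|01|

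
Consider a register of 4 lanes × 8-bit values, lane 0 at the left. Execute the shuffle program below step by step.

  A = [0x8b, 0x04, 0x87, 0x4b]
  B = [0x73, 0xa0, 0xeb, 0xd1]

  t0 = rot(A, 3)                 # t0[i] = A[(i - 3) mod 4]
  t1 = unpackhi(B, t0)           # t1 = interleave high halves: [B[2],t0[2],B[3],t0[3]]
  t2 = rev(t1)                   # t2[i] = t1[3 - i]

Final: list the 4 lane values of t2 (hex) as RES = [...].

RES = [ 0x8b  0xd1  0x4b  0xeb ]

  t0: 04 87 4b 8b
  t1: eb 4b d1 8b
  t2: 8b d1 4b eb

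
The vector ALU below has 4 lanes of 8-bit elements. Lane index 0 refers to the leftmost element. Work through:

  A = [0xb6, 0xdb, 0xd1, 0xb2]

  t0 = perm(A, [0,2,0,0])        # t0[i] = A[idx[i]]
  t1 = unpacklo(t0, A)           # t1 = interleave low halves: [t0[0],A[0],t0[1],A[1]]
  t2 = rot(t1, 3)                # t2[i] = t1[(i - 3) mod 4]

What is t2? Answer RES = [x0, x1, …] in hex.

t0 = [0xb6, 0xd1, 0xb6, 0xb6]
t1 = [0xb6, 0xb6, 0xd1, 0xdb]
t2 = [0xb6, 0xd1, 0xdb, 0xb6]

RES = [0xb6, 0xd1, 0xdb, 0xb6]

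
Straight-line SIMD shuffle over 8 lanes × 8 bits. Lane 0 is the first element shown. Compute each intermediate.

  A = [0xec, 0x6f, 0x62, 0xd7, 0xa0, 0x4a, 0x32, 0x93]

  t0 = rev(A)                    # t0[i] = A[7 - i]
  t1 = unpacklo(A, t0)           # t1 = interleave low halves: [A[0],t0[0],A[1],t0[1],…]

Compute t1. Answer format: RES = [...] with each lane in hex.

RES = [ 0xec  0x93  0x6f  0x32  0x62  0x4a  0xd7  0xa0 ]

→ t0 |93|32|4a|a0|d7|62|6f|ec|
→ t1 |ec|93|6f|32|62|4a|d7|a0|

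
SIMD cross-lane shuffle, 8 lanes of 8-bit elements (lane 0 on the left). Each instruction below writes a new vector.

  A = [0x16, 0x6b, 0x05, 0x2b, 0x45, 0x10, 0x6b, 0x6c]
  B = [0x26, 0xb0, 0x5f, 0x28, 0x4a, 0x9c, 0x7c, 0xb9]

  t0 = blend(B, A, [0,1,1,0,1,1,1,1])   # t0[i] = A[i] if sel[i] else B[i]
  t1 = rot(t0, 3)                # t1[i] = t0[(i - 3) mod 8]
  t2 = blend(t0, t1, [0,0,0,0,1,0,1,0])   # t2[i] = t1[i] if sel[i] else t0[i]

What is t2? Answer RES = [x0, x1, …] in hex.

RES = [0x26, 0x6b, 0x05, 0x28, 0x6b, 0x10, 0x28, 0x6c]

→ t0 |26|6b|05|28|45|10|6b|6c|
→ t1 |10|6b|6c|26|6b|05|28|45|
→ t2 |26|6b|05|28|6b|10|28|6c|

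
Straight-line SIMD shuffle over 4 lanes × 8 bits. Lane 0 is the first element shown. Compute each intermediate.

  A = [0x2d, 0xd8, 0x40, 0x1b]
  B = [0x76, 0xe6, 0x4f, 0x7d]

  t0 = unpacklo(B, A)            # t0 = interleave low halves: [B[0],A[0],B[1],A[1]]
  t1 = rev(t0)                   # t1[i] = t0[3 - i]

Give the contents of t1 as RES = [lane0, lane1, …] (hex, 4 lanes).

RES = [ 0xd8  0xe6  0x2d  0x76 ]

t0 = [0x76, 0x2d, 0xe6, 0xd8]
t1 = [0xd8, 0xe6, 0x2d, 0x76]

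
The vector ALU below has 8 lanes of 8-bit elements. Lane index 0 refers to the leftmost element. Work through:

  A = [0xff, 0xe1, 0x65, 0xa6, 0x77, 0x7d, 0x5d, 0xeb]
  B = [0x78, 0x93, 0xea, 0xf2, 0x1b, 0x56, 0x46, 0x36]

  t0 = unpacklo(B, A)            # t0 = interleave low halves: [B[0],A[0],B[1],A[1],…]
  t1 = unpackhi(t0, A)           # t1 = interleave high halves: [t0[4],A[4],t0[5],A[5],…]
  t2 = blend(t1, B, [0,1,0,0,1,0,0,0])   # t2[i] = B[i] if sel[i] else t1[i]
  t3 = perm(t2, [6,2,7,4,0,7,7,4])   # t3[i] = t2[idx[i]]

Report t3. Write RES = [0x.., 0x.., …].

t0 = [0x78, 0xff, 0x93, 0xe1, 0xea, 0x65, 0xf2, 0xa6]
t1 = [0xea, 0x77, 0x65, 0x7d, 0xf2, 0x5d, 0xa6, 0xeb]
t2 = [0xea, 0x93, 0x65, 0x7d, 0x1b, 0x5d, 0xa6, 0xeb]
t3 = [0xa6, 0x65, 0xeb, 0x1b, 0xea, 0xeb, 0xeb, 0x1b]

RES = [0xa6, 0x65, 0xeb, 0x1b, 0xea, 0xeb, 0xeb, 0x1b]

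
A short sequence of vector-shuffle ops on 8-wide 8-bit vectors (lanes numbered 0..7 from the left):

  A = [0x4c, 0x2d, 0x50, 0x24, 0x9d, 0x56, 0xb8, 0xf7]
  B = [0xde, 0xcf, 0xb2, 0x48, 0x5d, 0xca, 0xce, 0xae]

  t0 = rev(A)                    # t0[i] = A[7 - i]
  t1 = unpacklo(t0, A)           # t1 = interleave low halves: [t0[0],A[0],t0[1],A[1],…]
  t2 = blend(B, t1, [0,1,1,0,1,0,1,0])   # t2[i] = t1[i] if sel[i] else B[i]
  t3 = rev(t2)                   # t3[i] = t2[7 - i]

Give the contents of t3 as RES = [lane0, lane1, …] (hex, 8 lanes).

RES = [0xae, 0x9d, 0xca, 0x56, 0x48, 0xb8, 0x4c, 0xde]

  t0: f7 b8 56 9d 24 50 2d 4c
  t1: f7 4c b8 2d 56 50 9d 24
  t2: de 4c b8 48 56 ca 9d ae
  t3: ae 9d ca 56 48 b8 4c de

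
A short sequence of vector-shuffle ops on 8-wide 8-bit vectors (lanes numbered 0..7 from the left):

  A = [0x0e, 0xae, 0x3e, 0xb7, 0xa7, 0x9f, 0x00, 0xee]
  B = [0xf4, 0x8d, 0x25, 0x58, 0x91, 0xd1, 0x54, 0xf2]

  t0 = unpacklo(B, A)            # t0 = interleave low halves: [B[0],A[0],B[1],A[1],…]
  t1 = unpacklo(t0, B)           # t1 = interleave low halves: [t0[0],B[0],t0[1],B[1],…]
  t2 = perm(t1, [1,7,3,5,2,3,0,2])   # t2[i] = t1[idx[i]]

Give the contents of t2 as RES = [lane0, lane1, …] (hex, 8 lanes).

→ t0 |f4|0e|8d|ae|25|3e|58|b7|
→ t1 |f4|f4|0e|8d|8d|25|ae|58|
→ t2 |f4|58|8d|25|0e|8d|f4|0e|

RES = [0xf4, 0x58, 0x8d, 0x25, 0x0e, 0x8d, 0xf4, 0x0e]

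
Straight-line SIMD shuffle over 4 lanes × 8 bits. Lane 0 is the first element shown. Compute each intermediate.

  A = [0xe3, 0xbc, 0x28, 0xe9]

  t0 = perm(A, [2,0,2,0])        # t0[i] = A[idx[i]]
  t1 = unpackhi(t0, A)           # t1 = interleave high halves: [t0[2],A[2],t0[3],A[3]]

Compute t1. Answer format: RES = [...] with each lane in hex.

→ t0 |28|e3|28|e3|
→ t1 |28|28|e3|e9|

RES = [0x28, 0x28, 0xe3, 0xe9]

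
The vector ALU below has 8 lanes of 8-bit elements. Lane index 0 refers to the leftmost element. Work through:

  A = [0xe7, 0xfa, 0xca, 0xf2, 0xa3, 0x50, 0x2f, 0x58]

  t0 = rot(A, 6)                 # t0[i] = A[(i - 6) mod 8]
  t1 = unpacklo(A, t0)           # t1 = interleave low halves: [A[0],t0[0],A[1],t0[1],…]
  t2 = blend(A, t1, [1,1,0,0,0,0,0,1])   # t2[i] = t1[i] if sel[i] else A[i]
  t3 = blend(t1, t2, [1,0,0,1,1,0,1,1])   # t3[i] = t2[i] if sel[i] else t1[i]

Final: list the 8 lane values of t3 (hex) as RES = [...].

→ t0 |ca|f2|a3|50|2f|58|e7|fa|
→ t1 |e7|ca|fa|f2|ca|a3|f2|50|
→ t2 |e7|ca|ca|f2|a3|50|2f|50|
→ t3 |e7|ca|fa|f2|a3|a3|2f|50|

RES = [0xe7, 0xca, 0xfa, 0xf2, 0xa3, 0xa3, 0x2f, 0x50]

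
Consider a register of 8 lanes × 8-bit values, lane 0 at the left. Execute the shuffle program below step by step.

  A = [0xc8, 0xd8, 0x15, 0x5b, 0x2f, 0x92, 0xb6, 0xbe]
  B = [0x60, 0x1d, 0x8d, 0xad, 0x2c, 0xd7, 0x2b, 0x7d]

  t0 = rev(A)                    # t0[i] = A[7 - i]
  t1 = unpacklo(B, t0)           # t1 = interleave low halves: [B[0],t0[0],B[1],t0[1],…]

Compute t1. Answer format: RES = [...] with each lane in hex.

t0 = [0xbe, 0xb6, 0x92, 0x2f, 0x5b, 0x15, 0xd8, 0xc8]
t1 = [0x60, 0xbe, 0x1d, 0xb6, 0x8d, 0x92, 0xad, 0x2f]

RES = [ 0x60  0xbe  0x1d  0xb6  0x8d  0x92  0xad  0x2f ]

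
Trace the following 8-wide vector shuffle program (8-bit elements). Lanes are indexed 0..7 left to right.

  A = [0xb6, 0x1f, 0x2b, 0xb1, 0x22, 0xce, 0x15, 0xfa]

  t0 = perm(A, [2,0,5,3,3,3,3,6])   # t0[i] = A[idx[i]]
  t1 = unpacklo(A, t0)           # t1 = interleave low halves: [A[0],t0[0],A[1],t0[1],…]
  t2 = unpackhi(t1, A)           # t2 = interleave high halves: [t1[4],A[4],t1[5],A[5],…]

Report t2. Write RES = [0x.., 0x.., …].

RES = [ 0x2b  0x22  0xce  0xce  0xb1  0x15  0xb1  0xfa ]

→ t0 |2b|b6|ce|b1|b1|b1|b1|15|
→ t1 |b6|2b|1f|b6|2b|ce|b1|b1|
→ t2 |2b|22|ce|ce|b1|15|b1|fa|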